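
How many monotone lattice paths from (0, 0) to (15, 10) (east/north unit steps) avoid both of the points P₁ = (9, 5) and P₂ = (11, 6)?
Number of paths = 1897936

Inclusion–exclusion. Total paths: C(25, 15) = 3268760. Through P₁: C(14, 9)·C(11, 6) = 924924. Through P₂: C(17, 11)·C(8, 4) = 866320. Since P₁ is strictly southwest of P₂, a monotone path through both must visit P₁ then P₂; paths through both = C(14, 9)·C(3, 2)·C(8, 4) = 420420. Avoid both = 3268760 − 924924 − 866320 + 420420 = 1897936.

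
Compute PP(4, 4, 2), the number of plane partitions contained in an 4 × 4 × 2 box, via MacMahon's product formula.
PP(4, 4, 2) = 1764

Evaluate the triple product over i = 1..4, j = 1..4, k = 1..2. The factors are (2/1) · (3/2) · (3/2) · (4/3) · (4/3) · (5/4) · (5/4) · (6/5) · … (32 factors total). The numerators and denominators telescope so the product is an integer; carrying out the multiplication exactly gives PP(4, 4, 2) = 1764.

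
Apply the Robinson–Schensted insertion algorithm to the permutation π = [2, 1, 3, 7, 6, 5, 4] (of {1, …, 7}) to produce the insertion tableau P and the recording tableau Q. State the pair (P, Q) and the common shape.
P = [1, 3, 4] / [2, 5] / [6] / [7];  Q = [1, 3, 4] / [2, 5] / [6] / [7];  common shape = (3, 2, 1, 1)

Row-insert the values π_1, π_2, … into P one at a time, bumping the leftmost entry strictly greater than the inserted value down to the next row. The recording tableau Q records, in position (i, j), the step at which that cell was added to P.
  Insert 2 (step 1): P = [2];  Q = [1]
  Insert 1 (step 2): P = [1] / [2];  Q = [1] / [2]
  Insert 3 (step 3): P = [1, 3] / [2];  Q = [1, 3] / [2]
  Insert 7 (step 4): P = [1, 3, 7] / [2];  Q = [1, 3, 4] / [2]
  Insert 6 (step 5): P = [1, 3, 6] / [2, 7];  Q = [1, 3, 4] / [2, 5]
  Insert 5 (step 6): P = [1, 3, 5] / [2, 6] / [7];  Q = [1, 3, 4] / [2, 5] / [6]
  Insert 4 (step 7): P = [1, 3, 4] / [2, 5] / [6] / [7];  Q = [1, 3, 4] / [2, 5] / [6] / [7]
Final shape: (3, 2, 1, 1).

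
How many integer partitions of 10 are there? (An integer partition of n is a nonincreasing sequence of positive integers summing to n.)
p(10) = 42

List all partitions of 10: 10, 9+1, 8+2, 8+1+1, 7+3, 7+2+1, 7+1+1+1, 6+4, 6+3+1, 6+2+2, 6+2+1+1, 6+1+1+1+1, 5+5, 5+4+1, 5+3+2, 5+3+1+1, 5+2+2+1, 5+2+1+1+1, 5+1+1+1+1+1, 4+4+2, 4+4+1+1, 4+3+3, 4+3+2+1, 4+3+1+1+1, 4+2+2+2, 4+2+2+1+1, 4+2+1+1+1+1, 4+1+1+1+1+1+1, 3+3+3+1, 3+3+2+2, … (42 total). Counting them gives p(10) = 42.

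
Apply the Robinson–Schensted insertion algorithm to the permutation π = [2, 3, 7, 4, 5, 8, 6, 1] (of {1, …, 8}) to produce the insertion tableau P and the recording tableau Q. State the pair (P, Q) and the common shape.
P = [1, 3, 4, 5, 6] / [2, 8] / [7];  Q = [1, 2, 3, 5, 6] / [4, 7] / [8];  common shape = (5, 2, 1)

Row-insert the values π_1, π_2, … into P one at a time, bumping the leftmost entry strictly greater than the inserted value down to the next row. The recording tableau Q records, in position (i, j), the step at which that cell was added to P.
  Insert 2 (step 1): P = [2];  Q = [1]
  Insert 3 (step 2): P = [2, 3];  Q = [1, 2]
  Insert 7 (step 3): P = [2, 3, 7];  Q = [1, 2, 3]
  Insert 4 (step 4): P = [2, 3, 4] / [7];  Q = [1, 2, 3] / [4]
  Insert 5 (step 5): P = [2, 3, 4, 5] / [7];  Q = [1, 2, 3, 5] / [4]
  Insert 8 (step 6): P = [2, 3, 4, 5, 8] / [7];  Q = [1, 2, 3, 5, 6] / [4]
  Insert 6 (step 7): P = [2, 3, 4, 5, 6] / [7, 8];  Q = [1, 2, 3, 5, 6] / [4, 7]
  Insert 1 (step 8): P = [1, 3, 4, 5, 6] / [2, 8] / [7];  Q = [1, 2, 3, 5, 6] / [4, 7] / [8]
Final shape: (5, 2, 1).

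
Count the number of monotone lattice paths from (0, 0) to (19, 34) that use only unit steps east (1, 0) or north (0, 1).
Number of paths = 119032357903550

A monotone lattice path from (0, 0) to (19, 34) consists of 19 east steps and 34 north steps in some order, so it is determined by which 19 of the 53 steps are east. The count is C(53, 19) = 119032357903550.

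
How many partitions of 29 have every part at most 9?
p(29, parts ≤ 9) = 2592

Use the recurrence p(n, m) = p(n, m−1) + p(n−m, m): either the largest part is < m (count p(n, m−1)) or the largest part is exactly m (remove one copy of m, count p(n−m, m)). With p(0, ·) = 1 this gives p(29, parts ≤ 9) = 2592. (By conjugating Young diagrams, this also counts partitions of 29 into at most 9 parts.)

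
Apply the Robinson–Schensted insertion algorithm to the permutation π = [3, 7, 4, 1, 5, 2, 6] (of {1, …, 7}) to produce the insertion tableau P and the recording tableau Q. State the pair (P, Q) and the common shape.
P = [1, 2, 5, 6] / [3, 4] / [7];  Q = [1, 2, 5, 7] / [3, 6] / [4];  common shape = (4, 2, 1)

Row-insert the values π_1, π_2, … into P one at a time, bumping the leftmost entry strictly greater than the inserted value down to the next row. The recording tableau Q records, in position (i, j), the step at which that cell was added to P.
  Insert 3 (step 1): P = [3];  Q = [1]
  Insert 7 (step 2): P = [3, 7];  Q = [1, 2]
  Insert 4 (step 3): P = [3, 4] / [7];  Q = [1, 2] / [3]
  Insert 1 (step 4): P = [1, 4] / [3] / [7];  Q = [1, 2] / [3] / [4]
  Insert 5 (step 5): P = [1, 4, 5] / [3] / [7];  Q = [1, 2, 5] / [3] / [4]
  Insert 2 (step 6): P = [1, 2, 5] / [3, 4] / [7];  Q = [1, 2, 5] / [3, 6] / [4]
  Insert 6 (step 7): P = [1, 2, 5, 6] / [3, 4] / [7];  Q = [1, 2, 5, 7] / [3, 6] / [4]
Final shape: (4, 2, 1).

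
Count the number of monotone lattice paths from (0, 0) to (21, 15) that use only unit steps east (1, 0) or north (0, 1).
Number of paths = 5567902560

A monotone lattice path from (0, 0) to (21, 15) consists of 21 east steps and 15 north steps in some order, so it is determined by which 21 of the 36 steps are east. The count is C(36, 21) = 5567902560.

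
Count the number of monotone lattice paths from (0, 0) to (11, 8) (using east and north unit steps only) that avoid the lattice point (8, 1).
Number of paths = 74502

Total paths from (0, 0) to (11, 8): C(19, 11) = 75582. Paths through (8, 1): (paths (0, 0) → (8, 1)) × (paths (8, 1) → (11, 8)) = C(9, 8) · C(10, 3) = 9 · 120 = 1080. Avoidance count = 75582 − 1080 = 74502.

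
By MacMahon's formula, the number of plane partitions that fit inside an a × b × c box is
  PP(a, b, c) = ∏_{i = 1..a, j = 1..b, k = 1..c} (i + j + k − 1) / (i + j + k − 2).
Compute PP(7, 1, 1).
PP(7, 1, 1) = 8

Evaluate the triple product over i = 1..7, j = 1..1, k = 1..1. The factors are (2/1) · (3/2) · (4/3) · (5/4) · (6/5) · (7/6) · (8/7). The numerators and denominators telescope so the product is an integer; carrying out the multiplication exactly gives PP(7, 1, 1) = 8.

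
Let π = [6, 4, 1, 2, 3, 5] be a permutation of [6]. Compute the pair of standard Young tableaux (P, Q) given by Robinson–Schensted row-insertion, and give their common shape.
P = [1, 2, 3, 5] / [4] / [6];  Q = [1, 4, 5, 6] / [2] / [3];  common shape = (4, 1, 1)

Row-insert the values π_1, π_2, … into P one at a time, bumping the leftmost entry strictly greater than the inserted value down to the next row. The recording tableau Q records, in position (i, j), the step at which that cell was added to P.
  Insert 6 (step 1): P = [6];  Q = [1]
  Insert 4 (step 2): P = [4] / [6];  Q = [1] / [2]
  Insert 1 (step 3): P = [1] / [4] / [6];  Q = [1] / [2] / [3]
  Insert 2 (step 4): P = [1, 2] / [4] / [6];  Q = [1, 4] / [2] / [3]
  Insert 3 (step 5): P = [1, 2, 3] / [4] / [6];  Q = [1, 4, 5] / [2] / [3]
  Insert 5 (step 6): P = [1, 2, 3, 5] / [4] / [6];  Q = [1, 4, 5, 6] / [2] / [3]
Final shape: (4, 1, 1).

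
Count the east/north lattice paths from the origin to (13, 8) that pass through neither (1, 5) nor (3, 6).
Number of paths = 196404

Inclusion–exclusion. Total paths: C(21, 13) = 203490. Through P₁: C(6, 1)·C(15, 12) = 2730. Through P₂: C(9, 3)·C(12, 10) = 5544. Since P₁ is strictly southwest of P₂, a monotone path through both must visit P₁ then P₂; paths through both = C(6, 1)·C(3, 2)·C(12, 10) = 1188. Avoid both = 203490 − 2730 − 5544 + 1188 = 196404.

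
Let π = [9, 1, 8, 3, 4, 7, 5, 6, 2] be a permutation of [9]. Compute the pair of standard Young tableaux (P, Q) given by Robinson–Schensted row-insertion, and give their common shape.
P = [1, 2, 4, 5, 6] / [3] / [7] / [8] / [9];  Q = [1, 3, 5, 6, 8] / [2] / [4] / [7] / [9];  common shape = (5, 1, 1, 1, 1)

Row-insert the values π_1, π_2, … into P one at a time, bumping the leftmost entry strictly greater than the inserted value down to the next row. The recording tableau Q records, in position (i, j), the step at which that cell was added to P.
  Insert 9 (step 1): P = [9];  Q = [1]
  Insert 1 (step 2): P = [1] / [9];  Q = [1] / [2]
  Insert 8 (step 3): P = [1, 8] / [9];  Q = [1, 3] / [2]
  Insert 3 (step 4): P = [1, 3] / [8] / [9];  Q = [1, 3] / [2] / [4]
  Insert 4 (step 5): P = [1, 3, 4] / [8] / [9];  Q = [1, 3, 5] / [2] / [4]
  Insert 7 (step 6): P = [1, 3, 4, 7] / [8] / [9];  Q = [1, 3, 5, 6] / [2] / [4]
  Insert 5 (step 7): P = [1, 3, 4, 5] / [7] / [8] / [9];  Q = [1, 3, 5, 6] / [2] / [4] / [7]
  Insert 6 (step 8): P = [1, 3, 4, 5, 6] / [7] / [8] / [9];  Q = [1, 3, 5, 6, 8] / [2] / [4] / [7]
  Insert 2 (step 9): P = [1, 2, 4, 5, 6] / [3] / [7] / [8] / [9];  Q = [1, 3, 5, 6, 8] / [2] / [4] / [7] / [9]
Final shape: (5, 1, 1, 1, 1).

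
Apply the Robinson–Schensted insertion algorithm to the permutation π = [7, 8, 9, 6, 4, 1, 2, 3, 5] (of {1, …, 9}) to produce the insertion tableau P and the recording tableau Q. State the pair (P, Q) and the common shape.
P = [1, 2, 3, 5] / [4, 8, 9] / [6] / [7];  Q = [1, 2, 3, 9] / [4, 7, 8] / [5] / [6];  common shape = (4, 3, 1, 1)

Row-insert the values π_1, π_2, … into P one at a time, bumping the leftmost entry strictly greater than the inserted value down to the next row. The recording tableau Q records, in position (i, j), the step at which that cell was added to P.
  Insert 7 (step 1): P = [7];  Q = [1]
  Insert 8 (step 2): P = [7, 8];  Q = [1, 2]
  Insert 9 (step 3): P = [7, 8, 9];  Q = [1, 2, 3]
  Insert 6 (step 4): P = [6, 8, 9] / [7];  Q = [1, 2, 3] / [4]
  Insert 4 (step 5): P = [4, 8, 9] / [6] / [7];  Q = [1, 2, 3] / [4] / [5]
  Insert 1 (step 6): P = [1, 8, 9] / [4] / [6] / [7];  Q = [1, 2, 3] / [4] / [5] / [6]
  Insert 2 (step 7): P = [1, 2, 9] / [4, 8] / [6] / [7];  Q = [1, 2, 3] / [4, 7] / [5] / [6]
  Insert 3 (step 8): P = [1, 2, 3] / [4, 8, 9] / [6] / [7];  Q = [1, 2, 3] / [4, 7, 8] / [5] / [6]
  Insert 5 (step 9): P = [1, 2, 3, 5] / [4, 8, 9] / [6] / [7];  Q = [1, 2, 3, 9] / [4, 7, 8] / [5] / [6]
Final shape: (4, 3, 1, 1).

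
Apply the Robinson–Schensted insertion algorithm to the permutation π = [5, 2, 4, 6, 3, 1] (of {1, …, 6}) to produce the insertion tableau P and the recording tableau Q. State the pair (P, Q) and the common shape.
P = [1, 3, 6] / [2] / [4] / [5];  Q = [1, 3, 4] / [2] / [5] / [6];  common shape = (3, 1, 1, 1)

Row-insert the values π_1, π_2, … into P one at a time, bumping the leftmost entry strictly greater than the inserted value down to the next row. The recording tableau Q records, in position (i, j), the step at which that cell was added to P.
  Insert 5 (step 1): P = [5];  Q = [1]
  Insert 2 (step 2): P = [2] / [5];  Q = [1] / [2]
  Insert 4 (step 3): P = [2, 4] / [5];  Q = [1, 3] / [2]
  Insert 6 (step 4): P = [2, 4, 6] / [5];  Q = [1, 3, 4] / [2]
  Insert 3 (step 5): P = [2, 3, 6] / [4] / [5];  Q = [1, 3, 4] / [2] / [5]
  Insert 1 (step 6): P = [1, 3, 6] / [2] / [4] / [5];  Q = [1, 3, 4] / [2] / [5] / [6]
Final shape: (3, 1, 1, 1).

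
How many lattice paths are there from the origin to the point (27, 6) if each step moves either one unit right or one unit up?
Number of paths = 1107568

A monotone lattice path from (0, 0) to (27, 6) consists of 27 east steps and 6 north steps in some order, so it is determined by which 27 of the 33 steps are east. The count is C(33, 27) = 1107568.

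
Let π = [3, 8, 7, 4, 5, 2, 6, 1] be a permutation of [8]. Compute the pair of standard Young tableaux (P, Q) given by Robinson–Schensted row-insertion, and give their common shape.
P = [1, 4, 5, 6] / [2] / [3] / [7] / [8];  Q = [1, 2, 5, 7] / [3] / [4] / [6] / [8];  common shape = (4, 1, 1, 1, 1)

Row-insert the values π_1, π_2, … into P one at a time, bumping the leftmost entry strictly greater than the inserted value down to the next row. The recording tableau Q records, in position (i, j), the step at which that cell was added to P.
  Insert 3 (step 1): P = [3];  Q = [1]
  Insert 8 (step 2): P = [3, 8];  Q = [1, 2]
  Insert 7 (step 3): P = [3, 7] / [8];  Q = [1, 2] / [3]
  Insert 4 (step 4): P = [3, 4] / [7] / [8];  Q = [1, 2] / [3] / [4]
  Insert 5 (step 5): P = [3, 4, 5] / [7] / [8];  Q = [1, 2, 5] / [3] / [4]
  Insert 2 (step 6): P = [2, 4, 5] / [3] / [7] / [8];  Q = [1, 2, 5] / [3] / [4] / [6]
  Insert 6 (step 7): P = [2, 4, 5, 6] / [3] / [7] / [8];  Q = [1, 2, 5, 7] / [3] / [4] / [6]
  Insert 1 (step 8): P = [1, 4, 5, 6] / [2] / [3] / [7] / [8];  Q = [1, 2, 5, 7] / [3] / [4] / [6] / [8]
Final shape: (4, 1, 1, 1, 1).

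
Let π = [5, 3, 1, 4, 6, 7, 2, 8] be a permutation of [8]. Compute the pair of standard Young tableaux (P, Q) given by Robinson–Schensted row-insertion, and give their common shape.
P = [1, 2, 6, 7, 8] / [3, 4] / [5];  Q = [1, 4, 5, 6, 8] / [2, 7] / [3];  common shape = (5, 2, 1)

Row-insert the values π_1, π_2, … into P one at a time, bumping the leftmost entry strictly greater than the inserted value down to the next row. The recording tableau Q records, in position (i, j), the step at which that cell was added to P.
  Insert 5 (step 1): P = [5];  Q = [1]
  Insert 3 (step 2): P = [3] / [5];  Q = [1] / [2]
  Insert 1 (step 3): P = [1] / [3] / [5];  Q = [1] / [2] / [3]
  Insert 4 (step 4): P = [1, 4] / [3] / [5];  Q = [1, 4] / [2] / [3]
  Insert 6 (step 5): P = [1, 4, 6] / [3] / [5];  Q = [1, 4, 5] / [2] / [3]
  Insert 7 (step 6): P = [1, 4, 6, 7] / [3] / [5];  Q = [1, 4, 5, 6] / [2] / [3]
  Insert 2 (step 7): P = [1, 2, 6, 7] / [3, 4] / [5];  Q = [1, 4, 5, 6] / [2, 7] / [3]
  Insert 8 (step 8): P = [1, 2, 6, 7, 8] / [3, 4] / [5];  Q = [1, 4, 5, 6, 8] / [2, 7] / [3]
Final shape: (5, 2, 1).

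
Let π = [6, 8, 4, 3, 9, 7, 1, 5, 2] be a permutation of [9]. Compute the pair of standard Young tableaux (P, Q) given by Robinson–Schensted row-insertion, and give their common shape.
P = [1, 2, 9] / [3, 5] / [4, 7] / [6, 8];  Q = [1, 2, 5] / [3, 6] / [4, 8] / [7, 9];  common shape = (3, 2, 2, 2)

Row-insert the values π_1, π_2, … into P one at a time, bumping the leftmost entry strictly greater than the inserted value down to the next row. The recording tableau Q records, in position (i, j), the step at which that cell was added to P.
  Insert 6 (step 1): P = [6];  Q = [1]
  Insert 8 (step 2): P = [6, 8];  Q = [1, 2]
  Insert 4 (step 3): P = [4, 8] / [6];  Q = [1, 2] / [3]
  Insert 3 (step 4): P = [3, 8] / [4] / [6];  Q = [1, 2] / [3] / [4]
  Insert 9 (step 5): P = [3, 8, 9] / [4] / [6];  Q = [1, 2, 5] / [3] / [4]
  Insert 7 (step 6): P = [3, 7, 9] / [4, 8] / [6];  Q = [1, 2, 5] / [3, 6] / [4]
  Insert 1 (step 7): P = [1, 7, 9] / [3, 8] / [4] / [6];  Q = [1, 2, 5] / [3, 6] / [4] / [7]
  Insert 5 (step 8): P = [1, 5, 9] / [3, 7] / [4, 8] / [6];  Q = [1, 2, 5] / [3, 6] / [4, 8] / [7]
  Insert 2 (step 9): P = [1, 2, 9] / [3, 5] / [4, 7] / [6, 8];  Q = [1, 2, 5] / [3, 6] / [4, 8] / [7, 9]
Final shape: (3, 2, 2, 2).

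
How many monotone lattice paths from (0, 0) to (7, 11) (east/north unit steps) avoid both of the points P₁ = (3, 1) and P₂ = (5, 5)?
Number of paths = 22444

Inclusion–exclusion. Total paths: C(18, 7) = 31824. Through P₁: C(4, 3)·C(14, 4) = 4004. Through P₂: C(10, 5)·C(8, 2) = 7056. Since P₁ is strictly southwest of P₂, a monotone path through both must visit P₁ then P₂; paths through both = C(4, 3)·C(6, 2)·C(8, 2) = 1680. Avoid both = 31824 − 4004 − 7056 + 1680 = 22444.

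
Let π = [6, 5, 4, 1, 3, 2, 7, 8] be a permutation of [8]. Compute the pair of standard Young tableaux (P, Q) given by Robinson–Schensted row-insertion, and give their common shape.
P = [1, 2, 7, 8] / [3] / [4] / [5] / [6];  Q = [1, 5, 7, 8] / [2] / [3] / [4] / [6];  common shape = (4, 1, 1, 1, 1)

Row-insert the values π_1, π_2, … into P one at a time, bumping the leftmost entry strictly greater than the inserted value down to the next row. The recording tableau Q records, in position (i, j), the step at which that cell was added to P.
  Insert 6 (step 1): P = [6];  Q = [1]
  Insert 5 (step 2): P = [5] / [6];  Q = [1] / [2]
  Insert 4 (step 3): P = [4] / [5] / [6];  Q = [1] / [2] / [3]
  Insert 1 (step 4): P = [1] / [4] / [5] / [6];  Q = [1] / [2] / [3] / [4]
  Insert 3 (step 5): P = [1, 3] / [4] / [5] / [6];  Q = [1, 5] / [2] / [3] / [4]
  Insert 2 (step 6): P = [1, 2] / [3] / [4] / [5] / [6];  Q = [1, 5] / [2] / [3] / [4] / [6]
  Insert 7 (step 7): P = [1, 2, 7] / [3] / [4] / [5] / [6];  Q = [1, 5, 7] / [2] / [3] / [4] / [6]
  Insert 8 (step 8): P = [1, 2, 7, 8] / [3] / [4] / [5] / [6];  Q = [1, 5, 7, 8] / [2] / [3] / [4] / [6]
Final shape: (4, 1, 1, 1, 1).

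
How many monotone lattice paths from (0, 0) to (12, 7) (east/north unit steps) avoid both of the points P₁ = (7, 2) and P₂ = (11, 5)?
Number of paths = 31992

Inclusion–exclusion. Total paths: C(19, 12) = 50388. Through P₁: C(9, 7)·C(10, 5) = 9072. Through P₂: C(16, 11)·C(3, 1) = 13104. Since P₁ is strictly southwest of P₂, a monotone path through both must visit P₁ then P₂; paths through both = C(9, 7)·C(7, 4)·C(3, 1) = 3780. Avoid both = 50388 − 9072 − 13104 + 3780 = 31992.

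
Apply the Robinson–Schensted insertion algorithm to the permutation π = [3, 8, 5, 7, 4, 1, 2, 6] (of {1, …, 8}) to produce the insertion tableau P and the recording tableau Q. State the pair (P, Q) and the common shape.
P = [1, 2, 6] / [3, 4, 7] / [5] / [8];  Q = [1, 2, 4] / [3, 7, 8] / [5] / [6];  common shape = (3, 3, 1, 1)

Row-insert the values π_1, π_2, … into P one at a time, bumping the leftmost entry strictly greater than the inserted value down to the next row. The recording tableau Q records, in position (i, j), the step at which that cell was added to P.
  Insert 3 (step 1): P = [3];  Q = [1]
  Insert 8 (step 2): P = [3, 8];  Q = [1, 2]
  Insert 5 (step 3): P = [3, 5] / [8];  Q = [1, 2] / [3]
  Insert 7 (step 4): P = [3, 5, 7] / [8];  Q = [1, 2, 4] / [3]
  Insert 4 (step 5): P = [3, 4, 7] / [5] / [8];  Q = [1, 2, 4] / [3] / [5]
  Insert 1 (step 6): P = [1, 4, 7] / [3] / [5] / [8];  Q = [1, 2, 4] / [3] / [5] / [6]
  Insert 2 (step 7): P = [1, 2, 7] / [3, 4] / [5] / [8];  Q = [1, 2, 4] / [3, 7] / [5] / [6]
  Insert 6 (step 8): P = [1, 2, 6] / [3, 4, 7] / [5] / [8];  Q = [1, 2, 4] / [3, 7, 8] / [5] / [6]
Final shape: (3, 3, 1, 1).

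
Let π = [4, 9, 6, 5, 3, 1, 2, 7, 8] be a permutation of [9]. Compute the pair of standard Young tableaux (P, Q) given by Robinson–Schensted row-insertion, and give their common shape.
P = [1, 2, 7, 8] / [3, 5] / [4] / [6] / [9];  Q = [1, 2, 8, 9] / [3, 7] / [4] / [5] / [6];  common shape = (4, 2, 1, 1, 1)

Row-insert the values π_1, π_2, … into P one at a time, bumping the leftmost entry strictly greater than the inserted value down to the next row. The recording tableau Q records, in position (i, j), the step at which that cell was added to P.
  Insert 4 (step 1): P = [4];  Q = [1]
  Insert 9 (step 2): P = [4, 9];  Q = [1, 2]
  Insert 6 (step 3): P = [4, 6] / [9];  Q = [1, 2] / [3]
  Insert 5 (step 4): P = [4, 5] / [6] / [9];  Q = [1, 2] / [3] / [4]
  Insert 3 (step 5): P = [3, 5] / [4] / [6] / [9];  Q = [1, 2] / [3] / [4] / [5]
  Insert 1 (step 6): P = [1, 5] / [3] / [4] / [6] / [9];  Q = [1, 2] / [3] / [4] / [5] / [6]
  Insert 2 (step 7): P = [1, 2] / [3, 5] / [4] / [6] / [9];  Q = [1, 2] / [3, 7] / [4] / [5] / [6]
  Insert 7 (step 8): P = [1, 2, 7] / [3, 5] / [4] / [6] / [9];  Q = [1, 2, 8] / [3, 7] / [4] / [5] / [6]
  Insert 8 (step 9): P = [1, 2, 7, 8] / [3, 5] / [4] / [6] / [9];  Q = [1, 2, 8, 9] / [3, 7] / [4] / [5] / [6]
Final shape: (4, 2, 1, 1, 1).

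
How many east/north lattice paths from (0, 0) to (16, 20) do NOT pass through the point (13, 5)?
Number of paths = 7300880622

Total paths from (0, 0) to (16, 20): C(36, 16) = 7307872110. Paths through (13, 5): (paths (0, 0) → (13, 5)) × (paths (13, 5) → (16, 20)) = C(18, 13) · C(18, 3) = 8568 · 816 = 6991488. Avoidance count = 7307872110 − 6991488 = 7300880622.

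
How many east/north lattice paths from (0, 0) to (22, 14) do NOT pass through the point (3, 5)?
Number of paths = 3409510800

Total paths from (0, 0) to (22, 14): C(36, 22) = 3796297200. Paths through (3, 5): (paths (0, 0) → (3, 5)) × (paths (3, 5) → (22, 14)) = C(8, 3) · C(28, 19) = 56 · 6906900 = 386786400. Avoidance count = 3796297200 − 386786400 = 3409510800.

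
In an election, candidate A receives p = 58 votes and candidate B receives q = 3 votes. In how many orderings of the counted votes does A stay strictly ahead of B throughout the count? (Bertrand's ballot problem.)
Strict-lead orderings = 32450

Total orderings of the 61 votes with 58 for A: C(61, 58) = 35990. By the Bertrand ballot formula (Cycle Lemma / reflection principle), the number of orderings in which A is strictly ahead of B throughout is (p − q)/(p + q) · C(p + q, p) = (58 − 3)/(58 + 3) · 35990 = 32450.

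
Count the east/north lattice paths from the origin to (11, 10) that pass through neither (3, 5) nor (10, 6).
Number of paths = 242844

Inclusion–exclusion. Total paths: C(21, 11) = 352716. Through P₁: C(8, 3)·C(13, 8) = 72072. Through P₂: C(16, 10)·C(5, 1) = 40040. Since P₁ is strictly southwest of P₂, a monotone path through both must visit P₁ then P₂; paths through both = C(8, 3)·C(8, 7)·C(5, 1) = 2240. Avoid both = 352716 − 72072 − 40040 + 2240 = 242844.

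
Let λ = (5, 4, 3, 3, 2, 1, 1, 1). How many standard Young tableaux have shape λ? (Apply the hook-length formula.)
# SYT of shape (5, 4, 3, 3, 2, 1, 1, 1) = 145495350

Hook-length formula: f^λ = n! / Π hook(c), product over all cells c of the Young diagram. For λ = (5, 4, 3, 3, 2, 1, 1, 1), n = 20 boxes. Hook lengths by row (left-to-right, top-to-bottom): [12, 8, 6, 3, 1]; [10, 6, 4, 1]; [8, 4, 2]; [7, 3, 1]; [5, 1]; [3]; [2]; [1]. Product of hooks = 16721510400. So f^λ = 20! / 16721510400 = 2432902008176640000 / 16721510400 = 145495350.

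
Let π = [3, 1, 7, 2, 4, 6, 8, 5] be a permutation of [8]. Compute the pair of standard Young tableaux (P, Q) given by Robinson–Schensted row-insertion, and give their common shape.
P = [1, 2, 4, 5, 8] / [3, 6] / [7];  Q = [1, 3, 5, 6, 7] / [2, 4] / [8];  common shape = (5, 2, 1)

Row-insert the values π_1, π_2, … into P one at a time, bumping the leftmost entry strictly greater than the inserted value down to the next row. The recording tableau Q records, in position (i, j), the step at which that cell was added to P.
  Insert 3 (step 1): P = [3];  Q = [1]
  Insert 1 (step 2): P = [1] / [3];  Q = [1] / [2]
  Insert 7 (step 3): P = [1, 7] / [3];  Q = [1, 3] / [2]
  Insert 2 (step 4): P = [1, 2] / [3, 7];  Q = [1, 3] / [2, 4]
  Insert 4 (step 5): P = [1, 2, 4] / [3, 7];  Q = [1, 3, 5] / [2, 4]
  Insert 6 (step 6): P = [1, 2, 4, 6] / [3, 7];  Q = [1, 3, 5, 6] / [2, 4]
  Insert 8 (step 7): P = [1, 2, 4, 6, 8] / [3, 7];  Q = [1, 3, 5, 6, 7] / [2, 4]
  Insert 5 (step 8): P = [1, 2, 4, 5, 8] / [3, 6] / [7];  Q = [1, 3, 5, 6, 7] / [2, 4] / [8]
Final shape: (5, 2, 1).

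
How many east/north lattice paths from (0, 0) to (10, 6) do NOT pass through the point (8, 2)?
Number of paths = 7333

Total paths from (0, 0) to (10, 6): C(16, 10) = 8008. Paths through (8, 2): (paths (0, 0) → (8, 2)) × (paths (8, 2) → (10, 6)) = C(10, 8) · C(6, 2) = 45 · 15 = 675. Avoidance count = 8008 − 675 = 7333.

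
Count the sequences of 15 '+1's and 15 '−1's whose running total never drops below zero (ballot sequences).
C_15 = 9694845

These ballot sequences are counted by the Catalan number C_n = (1/(n + 1)) · C(2n, n). For n = 15: C_15 = (1/16) · C(30, 15) = 155117520/16 = 9694845.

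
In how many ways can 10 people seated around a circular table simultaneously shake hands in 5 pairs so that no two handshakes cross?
C_5 = 42

These noncrossing handshakes are counted by the Catalan number C_n = (1/(n + 1)) · C(2n, n). For n = 5: C_5 = (1/6) · C(10, 5) = 252/6 = 42.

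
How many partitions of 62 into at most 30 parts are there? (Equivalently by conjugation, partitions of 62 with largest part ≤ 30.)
p(62, parts ≤ 30) = 1264685

Use the recurrence p(n, m) = p(n, m−1) + p(n−m, m): either the largest part is < m (count p(n, m−1)) or the largest part is exactly m (remove one copy of m, count p(n−m, m)). With p(0, ·) = 1 this gives p(62, parts ≤ 30) = 1264685. (By conjugating Young diagrams, this also counts partitions of 62 into at most 30 parts.)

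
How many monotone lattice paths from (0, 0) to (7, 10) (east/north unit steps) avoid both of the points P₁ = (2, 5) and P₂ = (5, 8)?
Number of paths = 8954

Inclusion–exclusion. Total paths: C(17, 7) = 19448. Through P₁: C(7, 2)·C(10, 5) = 5292. Through P₂: C(13, 5)·C(4, 2) = 7722. Since P₁ is strictly southwest of P₂, a monotone path through both must visit P₁ then P₂; paths through both = C(7, 2)·C(6, 3)·C(4, 2) = 2520. Avoid both = 19448 − 5292 − 7722 + 2520 = 8954.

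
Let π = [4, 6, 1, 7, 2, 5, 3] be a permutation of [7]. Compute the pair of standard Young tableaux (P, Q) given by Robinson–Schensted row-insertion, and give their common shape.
P = [1, 2, 3] / [4, 5, 7] / [6];  Q = [1, 2, 4] / [3, 5, 6] / [7];  common shape = (3, 3, 1)

Row-insert the values π_1, π_2, … into P one at a time, bumping the leftmost entry strictly greater than the inserted value down to the next row. The recording tableau Q records, in position (i, j), the step at which that cell was added to P.
  Insert 4 (step 1): P = [4];  Q = [1]
  Insert 6 (step 2): P = [4, 6];  Q = [1, 2]
  Insert 1 (step 3): P = [1, 6] / [4];  Q = [1, 2] / [3]
  Insert 7 (step 4): P = [1, 6, 7] / [4];  Q = [1, 2, 4] / [3]
  Insert 2 (step 5): P = [1, 2, 7] / [4, 6];  Q = [1, 2, 4] / [3, 5]
  Insert 5 (step 6): P = [1, 2, 5] / [4, 6, 7];  Q = [1, 2, 4] / [3, 5, 6]
  Insert 3 (step 7): P = [1, 2, 3] / [4, 5, 7] / [6];  Q = [1, 2, 4] / [3, 5, 6] / [7]
Final shape: (3, 3, 1).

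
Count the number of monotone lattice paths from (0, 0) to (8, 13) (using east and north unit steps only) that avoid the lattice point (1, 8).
Number of paths = 196362

Total paths from (0, 0) to (8, 13): C(21, 8) = 203490. Paths through (1, 8): (paths (0, 0) → (1, 8)) × (paths (1, 8) → (8, 13)) = C(9, 1) · C(12, 7) = 9 · 792 = 7128. Avoidance count = 203490 − 7128 = 196362.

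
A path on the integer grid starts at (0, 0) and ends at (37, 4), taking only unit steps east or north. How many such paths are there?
Number of paths = 101270

A monotone lattice path from (0, 0) to (37, 4) consists of 37 east steps and 4 north steps in some order, so it is determined by which 37 of the 41 steps are east. The count is C(41, 37) = 101270.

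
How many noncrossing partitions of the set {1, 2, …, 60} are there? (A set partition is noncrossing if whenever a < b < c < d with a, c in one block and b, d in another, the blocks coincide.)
C_60 = 1583850964596120042686772779038896

These noncrossing partitions are counted by the Catalan number C_n = (1/(n + 1)) · C(2n, n). For n = 60: C_60 = (1/61) · C(120, 60) = 96614908840363322603893139521372656/61 = 1583850964596120042686772779038896.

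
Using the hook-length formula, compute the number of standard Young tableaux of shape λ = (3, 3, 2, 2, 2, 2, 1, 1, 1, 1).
# SYT of shape (3, 3, 2, 2, 2, 2, 1, 1, 1, 1) = 331500

Hook-length formula: f^λ = n! / Π hook(c), product over all cells c of the Young diagram. For λ = (3, 3, 2, 2, 2, 2, 1, 1, 1, 1), n = 18 boxes. Hook lengths by row (left-to-right, top-to-bottom): [12, 7, 2]; [11, 6, 1]; [9, 4]; [8, 3]; [7, 2]; [6, 1]; [4]; [3]; [2]; [1]. Product of hooks = 19313344512. So f^λ = 18! / 19313344512 = 6402373705728000 / 19313344512 = 331500.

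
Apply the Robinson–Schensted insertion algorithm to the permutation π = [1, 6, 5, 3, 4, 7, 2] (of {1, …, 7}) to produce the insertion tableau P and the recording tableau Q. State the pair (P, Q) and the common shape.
P = [1, 2, 4, 7] / [3] / [5] / [6];  Q = [1, 2, 5, 6] / [3] / [4] / [7];  common shape = (4, 1, 1, 1)

Row-insert the values π_1, π_2, … into P one at a time, bumping the leftmost entry strictly greater than the inserted value down to the next row. The recording tableau Q records, in position (i, j), the step at which that cell was added to P.
  Insert 1 (step 1): P = [1];  Q = [1]
  Insert 6 (step 2): P = [1, 6];  Q = [1, 2]
  Insert 5 (step 3): P = [1, 5] / [6];  Q = [1, 2] / [3]
  Insert 3 (step 4): P = [1, 3] / [5] / [6];  Q = [1, 2] / [3] / [4]
  Insert 4 (step 5): P = [1, 3, 4] / [5] / [6];  Q = [1, 2, 5] / [3] / [4]
  Insert 7 (step 6): P = [1, 3, 4, 7] / [5] / [6];  Q = [1, 2, 5, 6] / [3] / [4]
  Insert 2 (step 7): P = [1, 2, 4, 7] / [3] / [5] / [6];  Q = [1, 2, 5, 6] / [3] / [4] / [7]
Final shape: (4, 1, 1, 1).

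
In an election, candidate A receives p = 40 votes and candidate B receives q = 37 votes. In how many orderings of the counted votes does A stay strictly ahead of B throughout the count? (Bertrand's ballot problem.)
Strict-lead orderings = 503691508942969098990

Total orderings of the 77 votes with 40 for A: C(77, 40) = 12928082062869540207410. By the Bertrand ballot formula (Cycle Lemma / reflection principle), the number of orderings in which A is strictly ahead of B throughout is (p − q)/(p + q) · C(p + q, p) = (40 − 37)/(40 + 37) · 12928082062869540207410 = 503691508942969098990.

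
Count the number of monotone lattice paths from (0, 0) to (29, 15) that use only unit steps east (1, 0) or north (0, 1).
Number of paths = 229911617056

A monotone lattice path from (0, 0) to (29, 15) consists of 29 east steps and 15 north steps in some order, so it is determined by which 29 of the 44 steps are east. The count is C(44, 29) = 229911617056.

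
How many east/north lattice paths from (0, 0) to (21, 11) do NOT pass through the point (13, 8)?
Number of paths = 95448630

Total paths from (0, 0) to (21, 11): C(32, 21) = 129024480. Paths through (13, 8): (paths (0, 0) → (13, 8)) × (paths (13, 8) → (21, 11)) = C(21, 13) · C(11, 8) = 203490 · 165 = 33575850. Avoidance count = 129024480 − 33575850 = 95448630.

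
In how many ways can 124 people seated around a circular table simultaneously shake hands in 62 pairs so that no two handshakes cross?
C_62 = 24139737743045626825711458546273312

These noncrossing handshakes are counted by the Catalan number C_n = (1/(n + 1)) · C(2n, n). For n = 62: C_62 = (1/63) · C(124, 62) = 1520803477811874490019821888415218656/63 = 24139737743045626825711458546273312.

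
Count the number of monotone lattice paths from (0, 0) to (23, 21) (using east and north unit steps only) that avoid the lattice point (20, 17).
Number of paths = 1455928495230

Total paths from (0, 0) to (23, 21): C(44, 23) = 2012616400080. Paths through (20, 17): (paths (0, 0) → (20, 17)) × (paths (20, 17) → (23, 21)) = C(37, 20) · C(7, 3) = 15905368710 · 35 = 556687904850. Avoidance count = 2012616400080 − 556687904850 = 1455928495230.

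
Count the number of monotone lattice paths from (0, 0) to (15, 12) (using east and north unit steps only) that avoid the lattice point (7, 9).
Number of paths = 15496260

Total paths from (0, 0) to (15, 12): C(27, 15) = 17383860. Paths through (7, 9): (paths (0, 0) → (7, 9)) × (paths (7, 9) → (15, 12)) = C(16, 7) · C(11, 8) = 11440 · 165 = 1887600. Avoidance count = 17383860 − 1887600 = 15496260.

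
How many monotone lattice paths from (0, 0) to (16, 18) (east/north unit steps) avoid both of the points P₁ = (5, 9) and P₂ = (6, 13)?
Number of paths = 1816288144

Inclusion–exclusion. Total paths: C(34, 16) = 2203961430. Through P₁: C(14, 5)·C(20, 11) = 336255920. Through P₂: C(19, 6)·C(15, 10) = 81477396. Since P₁ is strictly southwest of P₂, a monotone path through both must visit P₁ then P₂; paths through both = C(14, 5)·C(5, 1)·C(15, 10) = 30060030. Avoid both = 2203961430 − 336255920 − 81477396 + 30060030 = 1816288144.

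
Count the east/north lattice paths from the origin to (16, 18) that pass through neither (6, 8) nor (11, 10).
Number of paths = 1276355751

Inclusion–exclusion. Total paths: C(34, 16) = 2203961430. Through P₁: C(14, 6)·C(20, 10) = 554822268. Through P₂: C(21, 11)·C(13, 5) = 453945492. Since P₁ is strictly southwest of P₂, a monotone path through both must visit P₁ then P₂; paths through both = C(14, 6)·C(7, 5)·C(13, 5) = 81162081. Avoid both = 2203961430 − 554822268 − 453945492 + 81162081 = 1276355751.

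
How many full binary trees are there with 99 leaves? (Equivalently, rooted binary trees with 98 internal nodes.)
C_98 = 57743358069601357782187700608042856334020731624756611000

These full binary trees are counted by the Catalan number C_n = (1/(n + 1)) · C(2n, n). For n = 98: C_98 = (1/99) · C(196, 98) = 5716592448890534420436582360196242777068052430850904489000/99 = 57743358069601357782187700608042856334020731624756611000.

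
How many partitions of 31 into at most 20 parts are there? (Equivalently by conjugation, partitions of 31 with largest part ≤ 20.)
p(31, parts ≤ 20) = 6703

Use the recurrence p(n, m) = p(n, m−1) + p(n−m, m): either the largest part is < m (count p(n, m−1)) or the largest part is exactly m (remove one copy of m, count p(n−m, m)). With p(0, ·) = 1 this gives p(31, parts ≤ 20) = 6703. (By conjugating Young diagrams, this also counts partitions of 31 into at most 20 parts.)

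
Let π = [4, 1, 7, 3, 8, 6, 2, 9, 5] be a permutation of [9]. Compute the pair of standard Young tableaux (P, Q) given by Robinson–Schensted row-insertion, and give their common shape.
P = [1, 2, 5, 9] / [3, 6, 8] / [4, 7];  Q = [1, 3, 5, 8] / [2, 4, 6] / [7, 9];  common shape = (4, 3, 2)

Row-insert the values π_1, π_2, … into P one at a time, bumping the leftmost entry strictly greater than the inserted value down to the next row. The recording tableau Q records, in position (i, j), the step at which that cell was added to P.
  Insert 4 (step 1): P = [4];  Q = [1]
  Insert 1 (step 2): P = [1] / [4];  Q = [1] / [2]
  Insert 7 (step 3): P = [1, 7] / [4];  Q = [1, 3] / [2]
  Insert 3 (step 4): P = [1, 3] / [4, 7];  Q = [1, 3] / [2, 4]
  Insert 8 (step 5): P = [1, 3, 8] / [4, 7];  Q = [1, 3, 5] / [2, 4]
  Insert 6 (step 6): P = [1, 3, 6] / [4, 7, 8];  Q = [1, 3, 5] / [2, 4, 6]
  Insert 2 (step 7): P = [1, 2, 6] / [3, 7, 8] / [4];  Q = [1, 3, 5] / [2, 4, 6] / [7]
  Insert 9 (step 8): P = [1, 2, 6, 9] / [3, 7, 8] / [4];  Q = [1, 3, 5, 8] / [2, 4, 6] / [7]
  Insert 5 (step 9): P = [1, 2, 5, 9] / [3, 6, 8] / [4, 7];  Q = [1, 3, 5, 8] / [2, 4, 6] / [7, 9]
Final shape: (4, 3, 2).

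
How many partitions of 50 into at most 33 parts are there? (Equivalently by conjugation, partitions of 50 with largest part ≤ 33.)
p(50, parts ≤ 33) = 203311

Use the recurrence p(n, m) = p(n, m−1) + p(n−m, m): either the largest part is < m (count p(n, m−1)) or the largest part is exactly m (remove one copy of m, count p(n−m, m)). With p(0, ·) = 1 this gives p(50, parts ≤ 33) = 203311. (By conjugating Young diagrams, this also counts partitions of 50 into at most 33 parts.)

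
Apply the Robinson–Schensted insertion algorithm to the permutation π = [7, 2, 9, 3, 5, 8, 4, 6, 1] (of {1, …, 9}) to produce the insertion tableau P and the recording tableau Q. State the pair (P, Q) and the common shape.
P = [1, 3, 4, 6] / [2, 8] / [5, 9] / [7];  Q = [1, 3, 5, 6] / [2, 4] / [7, 8] / [9];  common shape = (4, 2, 2, 1)

Row-insert the values π_1, π_2, … into P one at a time, bumping the leftmost entry strictly greater than the inserted value down to the next row. The recording tableau Q records, in position (i, j), the step at which that cell was added to P.
  Insert 7 (step 1): P = [7];  Q = [1]
  Insert 2 (step 2): P = [2] / [7];  Q = [1] / [2]
  Insert 9 (step 3): P = [2, 9] / [7];  Q = [1, 3] / [2]
  Insert 3 (step 4): P = [2, 3] / [7, 9];  Q = [1, 3] / [2, 4]
  Insert 5 (step 5): P = [2, 3, 5] / [7, 9];  Q = [1, 3, 5] / [2, 4]
  Insert 8 (step 6): P = [2, 3, 5, 8] / [7, 9];  Q = [1, 3, 5, 6] / [2, 4]
  Insert 4 (step 7): P = [2, 3, 4, 8] / [5, 9] / [7];  Q = [1, 3, 5, 6] / [2, 4] / [7]
  Insert 6 (step 8): P = [2, 3, 4, 6] / [5, 8] / [7, 9];  Q = [1, 3, 5, 6] / [2, 4] / [7, 8]
  Insert 1 (step 9): P = [1, 3, 4, 6] / [2, 8] / [5, 9] / [7];  Q = [1, 3, 5, 6] / [2, 4] / [7, 8] / [9]
Final shape: (4, 2, 2, 1).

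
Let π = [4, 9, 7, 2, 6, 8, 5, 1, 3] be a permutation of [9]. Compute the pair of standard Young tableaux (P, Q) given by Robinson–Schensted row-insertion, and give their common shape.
P = [1, 3, 8] / [2, 5] / [4, 6] / [7] / [9];  Q = [1, 2, 6] / [3, 5] / [4, 9] / [7] / [8];  common shape = (3, 2, 2, 1, 1)

Row-insert the values π_1, π_2, … into P one at a time, bumping the leftmost entry strictly greater than the inserted value down to the next row. The recording tableau Q records, in position (i, j), the step at which that cell was added to P.
  Insert 4 (step 1): P = [4];  Q = [1]
  Insert 9 (step 2): P = [4, 9];  Q = [1, 2]
  Insert 7 (step 3): P = [4, 7] / [9];  Q = [1, 2] / [3]
  Insert 2 (step 4): P = [2, 7] / [4] / [9];  Q = [1, 2] / [3] / [4]
  Insert 6 (step 5): P = [2, 6] / [4, 7] / [9];  Q = [1, 2] / [3, 5] / [4]
  Insert 8 (step 6): P = [2, 6, 8] / [4, 7] / [9];  Q = [1, 2, 6] / [3, 5] / [4]
  Insert 5 (step 7): P = [2, 5, 8] / [4, 6] / [7] / [9];  Q = [1, 2, 6] / [3, 5] / [4] / [7]
  Insert 1 (step 8): P = [1, 5, 8] / [2, 6] / [4] / [7] / [9];  Q = [1, 2, 6] / [3, 5] / [4] / [7] / [8]
  Insert 3 (step 9): P = [1, 3, 8] / [2, 5] / [4, 6] / [7] / [9];  Q = [1, 2, 6] / [3, 5] / [4, 9] / [7] / [8]
Final shape: (3, 2, 2, 1, 1).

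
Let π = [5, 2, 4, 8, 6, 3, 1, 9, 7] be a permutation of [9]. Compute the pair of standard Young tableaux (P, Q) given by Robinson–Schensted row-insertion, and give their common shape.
P = [1, 3, 6, 7] / [2, 8, 9] / [4] / [5];  Q = [1, 3, 4, 8] / [2, 5, 9] / [6] / [7];  common shape = (4, 3, 1, 1)

Row-insert the values π_1, π_2, … into P one at a time, bumping the leftmost entry strictly greater than the inserted value down to the next row. The recording tableau Q records, in position (i, j), the step at which that cell was added to P.
  Insert 5 (step 1): P = [5];  Q = [1]
  Insert 2 (step 2): P = [2] / [5];  Q = [1] / [2]
  Insert 4 (step 3): P = [2, 4] / [5];  Q = [1, 3] / [2]
  Insert 8 (step 4): P = [2, 4, 8] / [5];  Q = [1, 3, 4] / [2]
  Insert 6 (step 5): P = [2, 4, 6] / [5, 8];  Q = [1, 3, 4] / [2, 5]
  Insert 3 (step 6): P = [2, 3, 6] / [4, 8] / [5];  Q = [1, 3, 4] / [2, 5] / [6]
  Insert 1 (step 7): P = [1, 3, 6] / [2, 8] / [4] / [5];  Q = [1, 3, 4] / [2, 5] / [6] / [7]
  Insert 9 (step 8): P = [1, 3, 6, 9] / [2, 8] / [4] / [5];  Q = [1, 3, 4, 8] / [2, 5] / [6] / [7]
  Insert 7 (step 9): P = [1, 3, 6, 7] / [2, 8, 9] / [4] / [5];  Q = [1, 3, 4, 8] / [2, 5, 9] / [6] / [7]
Final shape: (4, 3, 1, 1).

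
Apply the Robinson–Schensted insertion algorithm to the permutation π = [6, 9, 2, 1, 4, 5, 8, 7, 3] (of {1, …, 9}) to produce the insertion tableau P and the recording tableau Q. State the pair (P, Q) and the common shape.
P = [1, 3, 5, 7] / [2, 4] / [6, 8] / [9];  Q = [1, 2, 6, 7] / [3, 5] / [4, 8] / [9];  common shape = (4, 2, 2, 1)

Row-insert the values π_1, π_2, … into P one at a time, bumping the leftmost entry strictly greater than the inserted value down to the next row. The recording tableau Q records, in position (i, j), the step at which that cell was added to P.
  Insert 6 (step 1): P = [6];  Q = [1]
  Insert 9 (step 2): P = [6, 9];  Q = [1, 2]
  Insert 2 (step 3): P = [2, 9] / [6];  Q = [1, 2] / [3]
  Insert 1 (step 4): P = [1, 9] / [2] / [6];  Q = [1, 2] / [3] / [4]
  Insert 4 (step 5): P = [1, 4] / [2, 9] / [6];  Q = [1, 2] / [3, 5] / [4]
  Insert 5 (step 6): P = [1, 4, 5] / [2, 9] / [6];  Q = [1, 2, 6] / [3, 5] / [4]
  Insert 8 (step 7): P = [1, 4, 5, 8] / [2, 9] / [6];  Q = [1, 2, 6, 7] / [3, 5] / [4]
  Insert 7 (step 8): P = [1, 4, 5, 7] / [2, 8] / [6, 9];  Q = [1, 2, 6, 7] / [3, 5] / [4, 8]
  Insert 3 (step 9): P = [1, 3, 5, 7] / [2, 4] / [6, 8] / [9];  Q = [1, 2, 6, 7] / [3, 5] / [4, 8] / [9]
Final shape: (4, 2, 2, 1).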